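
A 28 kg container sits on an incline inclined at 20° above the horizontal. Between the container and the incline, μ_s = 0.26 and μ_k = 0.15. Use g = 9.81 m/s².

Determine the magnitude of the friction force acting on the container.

f ≈ 38.7 N (up the incline)

Perpendicular to the surface, N = m g cos θ = 28·9.81·cos 20° = 258.1 N.
For equilibrium along the incline, friction must balance the weight component: f = m g sin θ = 93.95 N up the slope.
The static-friction ceiling is μ_s N = 0.26 × 258.1 = 67.11 N.
|93.95| exceeds 67.11 N, so the container slips down-slope; friction is kinetic, f = μ_k N = 0.15×258.1 = 38.7 N.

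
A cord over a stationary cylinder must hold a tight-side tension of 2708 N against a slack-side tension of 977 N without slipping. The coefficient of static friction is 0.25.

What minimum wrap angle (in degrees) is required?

T₂/T₁ = e^{μβ} → β = ln(T₂/T₁)/μ.
β = ln(2708/977)/0.25 = 1.019/0.25 = 4.078 rad.
In degrees: β = 4.078 × 180/π = 234°.

β_min ≈ 234°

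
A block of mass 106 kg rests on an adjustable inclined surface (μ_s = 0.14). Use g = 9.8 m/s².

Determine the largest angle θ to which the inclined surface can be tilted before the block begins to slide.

θ_max ≈ 7.97°

At the slip threshold, m g sin θ = μ_s · m g cos θ, so tan θ = μ_s.
θ_max = arctan(0.14) = 7.97°.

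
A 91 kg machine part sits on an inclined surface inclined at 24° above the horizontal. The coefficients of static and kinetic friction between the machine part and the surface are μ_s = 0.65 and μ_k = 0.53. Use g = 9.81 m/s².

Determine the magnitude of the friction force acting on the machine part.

Perpendicular to the surface, N = m g cos θ = 91·9.81·cos 24° = 815.5 N.
For equilibrium along the incline, friction must balance the weight component: f = m g sin θ = 363.1 N up the slope.
The static-friction ceiling is μ_s N = 0.65 × 815.5 = 530.1 N.
Since |363.1| ≤ 530.1 N, no slip — friction simply equals what equilibrium demands.

f ≈ 363 N (up the incline)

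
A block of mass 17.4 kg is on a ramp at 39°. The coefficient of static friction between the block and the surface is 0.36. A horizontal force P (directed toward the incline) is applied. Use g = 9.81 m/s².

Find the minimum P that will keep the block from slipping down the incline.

The block tends to slide down (tan θ > μ_s), so at the point of impending slip friction acts up-slope at its limit: f = μ_s N.
Perpendicular to the incline: N = m g cos θ + P sin θ.
Along the incline: P cos θ + μ_s N = m g sin θ, i.e. P cos θ + μ_s (m g cos θ + P sin θ) = m g sin θ.
Solving, P (cos θ + μ_s sin θ) = m g (sin θ − μ_s cos θ), so P = 171×0.3495/1.004 = 59.4 N.

P_min ≈ 59.4 N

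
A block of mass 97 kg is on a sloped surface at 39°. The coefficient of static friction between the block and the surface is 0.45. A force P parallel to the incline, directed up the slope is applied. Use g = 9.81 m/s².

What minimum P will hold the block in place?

The block tends to slide down (tan θ > μ_s), so at the point of impending slip friction acts up-slope at its limit: f = μ_s N.
P is parallel to the surface, so N = m g cos θ = 740 N.
Along the incline: P + μ_s N = m g sin θ, so P = 599 − 0.45×740 = 266 N.

P_min ≈ 266 N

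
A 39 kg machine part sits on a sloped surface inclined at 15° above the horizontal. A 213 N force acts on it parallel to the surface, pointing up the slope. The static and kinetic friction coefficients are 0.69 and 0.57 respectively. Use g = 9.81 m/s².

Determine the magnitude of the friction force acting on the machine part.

Normal force: N = m g cos θ = 39 × 9.81 × cos 15° = 369.6 N.
For equilibrium along the incline the friction force must supply f = m g sin θ − P = 99.02 − 213 = -114 N (positive meaning up-slope).
Maximum static friction available: μ_s N = 0.69 × 369.6 = 255 N.
Since |-114| ≤ 255 N, the machine part remains in static equilibrium and friction takes exactly the required value.

f ≈ 114 N (down the incline)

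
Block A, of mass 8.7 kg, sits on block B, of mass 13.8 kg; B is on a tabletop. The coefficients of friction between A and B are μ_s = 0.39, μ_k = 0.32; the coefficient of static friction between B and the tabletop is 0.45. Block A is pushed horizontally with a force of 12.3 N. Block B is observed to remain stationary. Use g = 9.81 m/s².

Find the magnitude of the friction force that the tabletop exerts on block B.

Normal force at the A–B interface: N₁ = m_A g = 85.35 N.
Maximum static friction on A from B: μ_s N₁ = 0.39×85.35 = 33.29 N.
P = 12.3 N is within that limit, so A and B move together (both at rest); the A–B friction is simply f₁ = P = 12.3 N.
B experiences an equal 12.3 N forward from A (third law). B is in equilibrium, so the floor supplies f₂ = 12.3 N of static friction (limit μ_s(m_A+m_B)g = 99.33 N, not exceeded).

f ≈ 12.3 N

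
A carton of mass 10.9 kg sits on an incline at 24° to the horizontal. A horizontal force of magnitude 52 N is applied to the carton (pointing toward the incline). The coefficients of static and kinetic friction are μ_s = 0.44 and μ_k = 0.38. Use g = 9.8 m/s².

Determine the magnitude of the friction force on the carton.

The horizontal push has a component P sin θ into the surface, so N = m g cos θ + P sin θ = 97.58 + 21.15 = 118.7 N.
Along the incline, the net driving force (taking up-slope positive) is P cos θ − m g sin θ = 47.5 − 43.45 = 4.057 N, so equilibrium requires friction f = -4.057 N (down-slope).
The limit of static friction is μ_s N = 52.24 N.
|f_req| = 4.057 ≤ 52.24 N → the carton is in equilibrium; friction equals the required value.

f ≈ 4.06 N (down the incline)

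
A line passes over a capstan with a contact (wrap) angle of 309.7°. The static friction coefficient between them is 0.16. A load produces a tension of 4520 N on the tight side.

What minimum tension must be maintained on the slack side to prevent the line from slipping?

T_min ≈ 1900 N

Capstan equation at impending slip: T_tight/T_slack = e^{μβ}.
β = 309.7° = 5.405 rad; e^{μβ} = e^{0.16×5.405} = 2.375.
T_slack = T_tight / e^{μβ} = 4520 / 2.375 = 1900 N.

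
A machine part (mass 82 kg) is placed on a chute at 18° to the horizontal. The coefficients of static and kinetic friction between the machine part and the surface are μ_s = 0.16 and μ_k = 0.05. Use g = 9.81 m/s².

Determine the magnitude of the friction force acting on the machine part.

The normal reaction is N = m g cos θ = 765 N.
For equilibrium along the incline, friction must balance the weight component: f = m g sin θ = 248.6 N up the slope.
The static-friction ceiling is μ_s N = 0.16 × 765 = 122.4 N.
|248.6| exceeds 122.4 N, so the machine part slips down-slope; friction is kinetic, f = μ_k N = 0.05×765 = 38.3 N.

f ≈ 38.3 N (up the incline)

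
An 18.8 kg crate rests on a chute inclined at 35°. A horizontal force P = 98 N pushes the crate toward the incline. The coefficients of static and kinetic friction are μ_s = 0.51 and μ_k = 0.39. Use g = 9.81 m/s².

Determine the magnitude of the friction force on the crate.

f ≈ 25.5 N (up the incline)

Normal direction: N = m g cos θ + P sin θ = 207.3 N.
Along the incline, the net driving force (taking up-slope positive) is P cos θ − m g sin θ = 80.28 − 105.8 = -25.51 N, so equilibrium requires friction f = 25.51 N (up-slope).
Maximum static friction: μ_s N = 0.51 × 207.3 = 105.7 N.
Since 25.51 N is within the 105.7 N limit, the crate stays put and friction is exactly 25.5 N.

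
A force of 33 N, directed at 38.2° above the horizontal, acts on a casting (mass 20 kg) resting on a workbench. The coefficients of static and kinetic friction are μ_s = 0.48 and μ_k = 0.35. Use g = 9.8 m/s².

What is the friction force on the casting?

f ≈ 25.9 N

N = m g − P sin α = 196 − 33×sin 38.2° = 175.6 N.
Horizontally, friction must balance P cos α = 25.93 N.
The static-friction limit is μ_s N = 84.28 N.
25.93 ≤ 84.28 N → static; friction equals the required 25.9 N.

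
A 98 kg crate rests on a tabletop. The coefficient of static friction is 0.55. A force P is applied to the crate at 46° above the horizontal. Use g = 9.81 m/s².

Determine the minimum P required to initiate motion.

P ≈ 485 N

N = m g − P sin α (the pull lifts the crate).
At impending slip, P cos α = μ_s N = μ_s (m g − P sin α).
Solving: P (cos α + μ_s sin α) = μ_s m g → P = 0.55×961/(cos 46° + 0.55 sin 46°) = 529/1.09 = 485 N.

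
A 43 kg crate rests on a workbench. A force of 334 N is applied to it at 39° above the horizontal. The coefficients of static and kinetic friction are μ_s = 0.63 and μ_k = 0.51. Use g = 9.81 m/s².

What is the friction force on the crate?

N = m g − P sin α = 421.8 − 334×sin 39° = 211.6 N.
The horizontal driving force is P cos α = 259.6 N, so equilibrium needs friction f = 259.6 N.
μ_s N = 0.63 × 211.6 = 133.3 N.
The required friction exceeds μ_s N, so the crate moves and f = μ_k N = 108 N.

f ≈ 108 N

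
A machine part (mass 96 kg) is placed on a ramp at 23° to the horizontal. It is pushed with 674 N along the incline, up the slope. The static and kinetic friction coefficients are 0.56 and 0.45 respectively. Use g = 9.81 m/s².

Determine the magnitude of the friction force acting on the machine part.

f ≈ 306 N (down the incline)

Perpendicular to the surface, N = m g cos θ = 96·9.81·cos 23° = 866.9 N.
Parallel to the incline, ΣF = 0 gives f = m g sin θ − P = 368 − 674 = -306 N (up-slope positive).
Static friction can supply at most μ_s N = 485.5 N.
Since |-306| ≤ 485.5 N, static friction is sufficient; f equals the required value, not μ_s N.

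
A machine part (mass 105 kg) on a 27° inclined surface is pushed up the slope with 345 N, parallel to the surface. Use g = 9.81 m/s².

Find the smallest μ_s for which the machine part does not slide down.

μ_s,min ≈ 0.134

N = m g cos θ = 917.8 N.
Friction must make up the shortfall along the incline: f = m g sin θ − P = 467.6 − 345 = 122.6 N.
At the threshold f = μ_s N, so μ_s,min = 122.6/917.8 = 0.134.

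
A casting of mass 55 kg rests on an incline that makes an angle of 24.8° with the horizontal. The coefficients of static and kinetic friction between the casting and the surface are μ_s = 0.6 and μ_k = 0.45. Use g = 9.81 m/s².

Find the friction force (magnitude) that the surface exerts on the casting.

f ≈ 226 N (up the incline)

Normal force: N = m g cos θ = 55 × 9.81 × cos 24.8° = 489.8 N.
Along the slope the weight component is m g sin θ = 226.3 N; friction must supply exactly this, acting up-slope.
Static friction can supply at most μ_s N = 293.9 N.
Since |226.3| ≤ 293.9 N, static friction is sufficient; f equals the required value, not μ_s N.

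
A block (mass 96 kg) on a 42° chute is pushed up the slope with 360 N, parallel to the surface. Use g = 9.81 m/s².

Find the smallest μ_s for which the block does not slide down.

N = m g cos θ = 699.9 N.
Friction must make up the shortfall along the incline: f = m g sin θ − P = 630.2 − 360 = 270.2 N.
At the threshold f = μ_s N, so μ_s,min = 270.2/699.9 = 0.386.

μ_s,min ≈ 0.386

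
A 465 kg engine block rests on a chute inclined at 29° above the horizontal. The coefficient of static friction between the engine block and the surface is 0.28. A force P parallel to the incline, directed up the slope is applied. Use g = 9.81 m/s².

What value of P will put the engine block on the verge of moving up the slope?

At impending motion up the slope, friction acts down-slope at its limit: f = μ_s N.
P is parallel to the surface, so N = m g cos θ = 3990 N.
Along the incline: P = m g sin θ + μ_s N = 2210 + 0.28×3990 = 3330 N.

P ≈ 3330 N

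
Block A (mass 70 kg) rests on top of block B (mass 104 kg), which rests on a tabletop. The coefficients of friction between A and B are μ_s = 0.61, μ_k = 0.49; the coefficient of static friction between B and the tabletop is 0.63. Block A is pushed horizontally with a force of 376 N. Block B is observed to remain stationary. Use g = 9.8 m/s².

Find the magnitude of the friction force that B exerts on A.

f ≈ 376 N

Normal force at the A–B interface: N₁ = m_A g = 686 N.
So the A–B interface can sustain at most μ_s N₁ = 418.5 N of static friction.
P = 376 N is within that limit, so A and B move together (both at rest); the A–B friction is simply f₁ = P = 376 N.
B experiences an equal 376 N forward from A (third law). B is in equilibrium, so the floor supplies f₂ = 376 N of static friction (limit μ_s(m_A+m_B)g = 1074 N, not exceeded).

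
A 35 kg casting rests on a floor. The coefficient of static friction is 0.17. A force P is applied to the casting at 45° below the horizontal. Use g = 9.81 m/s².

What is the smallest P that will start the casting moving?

P ≈ 99.5 N

N = m g + P sin α (the push presses the casting into the floor).
At impending slip, P cos α = μ_s N = μ_s (m g + P sin α).
Solving: P (cos α − μ_s sin α) = μ_s m g → P = 0.17×343/(cos 45° − 0.17 sin 45°) = 58.4/0.5869 = 99.5 N.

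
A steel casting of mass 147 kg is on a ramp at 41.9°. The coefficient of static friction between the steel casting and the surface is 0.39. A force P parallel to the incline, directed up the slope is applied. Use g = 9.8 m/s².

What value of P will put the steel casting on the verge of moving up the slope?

At impending motion up the slope, friction acts down-slope at its limit: f = μ_s N.
P is parallel to the surface, so N = m g cos θ = 1070 N.
Along the incline: P = m g sin θ + μ_s N = 962 + 0.39×1070 = 1380 N.

P ≈ 1380 N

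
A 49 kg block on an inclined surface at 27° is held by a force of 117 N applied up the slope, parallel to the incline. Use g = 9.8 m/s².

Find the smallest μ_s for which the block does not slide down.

N = m g cos θ = 427.9 N.
Friction must make up the shortfall along the incline: f = m g sin θ − P = 218 − 117 = 101 N.
At the threshold f = μ_s N, so μ_s,min = 101/427.9 = 0.236.

μ_s,min ≈ 0.236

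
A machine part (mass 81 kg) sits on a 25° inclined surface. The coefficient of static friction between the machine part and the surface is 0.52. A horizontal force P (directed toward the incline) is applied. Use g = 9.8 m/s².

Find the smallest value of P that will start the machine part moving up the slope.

At impending motion up the slope, friction acts down-slope at its limit: f = μ_s N.
Perpendicular to the incline: N = m g cos θ + P sin θ.
Along the incline: P cos θ = m g sin θ + μ_s N = m g sin θ + μ_s (m g cos θ + P sin θ).
Solving, P (cos θ − μ_s sin θ) = m g (sin θ + μ_s cos θ), so P = 81×9.8×(sin 25° + 0.52 cos 25°)/(cos 25° − 0.52 sin 25°) = 794×0.8939/0.6865 = 1030 N.

P ≈ 1030 N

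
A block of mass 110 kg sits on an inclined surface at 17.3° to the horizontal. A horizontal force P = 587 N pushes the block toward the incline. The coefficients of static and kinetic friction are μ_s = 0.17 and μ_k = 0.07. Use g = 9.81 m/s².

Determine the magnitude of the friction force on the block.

The horizontal push has a component P sin θ into the surface, so N = m g cos θ + P sin θ = 1030 + 174.6 = 1205 N.
Parallel to the incline: P cos θ − m g sin θ = 560.4 − 320.9 = 239.5 N; the friction needed to balance this is 239.5 N acting down the slope.
The limit of static friction is μ_s N = 204.8 N.
|f_req| = 239.5 > 204.8 N → the block slides up the incline; f = μ_k N = 0.07 × 1205 = 84.3 N.

f ≈ 84.3 N (down the incline)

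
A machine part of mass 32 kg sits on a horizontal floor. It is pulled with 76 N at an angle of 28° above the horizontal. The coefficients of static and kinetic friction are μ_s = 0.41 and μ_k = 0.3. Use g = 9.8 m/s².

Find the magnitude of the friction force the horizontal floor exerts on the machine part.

The vertical component of P reduces the normal force: N = m g − P sin α = 313.6 − 35.68 = 277.9 N.
The horizontal driving force is P cos α = 67.1 N, so equilibrium needs friction f = 67.1 N.
μ_s N = 0.41 × 277.9 = 113.9 N.
Since 67.1 N does not exceed the limit, the machine part stays at rest and f = 67.1 N.

f ≈ 67.1 N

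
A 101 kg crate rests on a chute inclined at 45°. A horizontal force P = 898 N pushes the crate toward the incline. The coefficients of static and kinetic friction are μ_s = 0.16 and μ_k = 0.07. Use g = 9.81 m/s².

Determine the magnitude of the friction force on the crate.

f ≈ 65.6 N (up the incline)

Normal direction: N = m g cos θ + P sin θ = 1336 N.
Along the incline, the net driving force (taking up-slope positive) is P cos θ − m g sin θ = 635 − 700.6 = -65.63 N, so equilibrium requires friction f = 65.63 N (up-slope).
Maximum static friction: μ_s N = 0.16 × 1336 = 213.7 N.
Since 65.63 N is within the 213.7 N limit, the crate stays put and friction is exactly 65.6 N.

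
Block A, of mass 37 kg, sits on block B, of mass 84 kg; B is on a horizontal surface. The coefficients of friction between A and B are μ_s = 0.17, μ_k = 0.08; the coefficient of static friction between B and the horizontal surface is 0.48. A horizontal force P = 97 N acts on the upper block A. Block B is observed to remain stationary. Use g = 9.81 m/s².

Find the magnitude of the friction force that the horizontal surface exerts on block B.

f ≈ 29 N

The normal force B exerts on A is simply A's weight, N₁ = 363 N.
Maximum static friction on A from B: μ_s N₁ = 0.17×363 = 61.7 N.
Since P = 97 N > 61.7 N, A slides on B; the A–B friction is kinetic: f₁ = μ_k N₁ = 0.08×363 = 29 N.
By Newton's third law B feels 29 N forward from A. With B stationary, the floor's static friction on B balances it: f₂ = 29 N (well within μ_s(m_A+m_B)g = 569.8 N).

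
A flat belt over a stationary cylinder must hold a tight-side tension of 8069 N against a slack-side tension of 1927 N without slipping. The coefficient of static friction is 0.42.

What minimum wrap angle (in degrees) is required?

T₂/T₁ = e^{μβ} → β = ln(T₂/T₁)/μ.
β = ln(8069/1927)/0.42 = 1.432/0.42 = 3.41 rad.
In degrees: β = 3.41 × 180/π = 195°.

β_min ≈ 195°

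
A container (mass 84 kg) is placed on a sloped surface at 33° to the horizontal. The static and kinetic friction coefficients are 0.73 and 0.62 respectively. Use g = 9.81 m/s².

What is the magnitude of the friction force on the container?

Normal force: N = m g cos θ = 84 × 9.81 × cos 33° = 691.1 N.
For equilibrium along the incline, friction must balance the weight component: f = m g sin θ = 448.8 N up the slope.
Static friction can supply at most μ_s N = 504.5 N.
Since |448.8| ≤ 504.5 N, the container remains in static equilibrium and friction takes exactly the required value.

f ≈ 449 N (up the incline)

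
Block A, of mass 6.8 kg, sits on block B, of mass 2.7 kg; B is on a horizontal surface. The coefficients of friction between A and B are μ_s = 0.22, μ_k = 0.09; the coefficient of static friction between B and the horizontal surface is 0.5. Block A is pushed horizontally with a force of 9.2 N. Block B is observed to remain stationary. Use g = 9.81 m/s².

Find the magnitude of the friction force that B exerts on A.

Between the blocks, N₁ = m_A g = 66.71 N.
So the A–B interface can sustain at most μ_s N₁ = 14.68 N of static friction.
Since P = 9.2 N ≤ 14.68 N, A does not slip on B; friction on A equals P = 9.2 N.
By Newton's third law B feels 9.2 N forward from A. With B stationary, the floor's static friction on B balances it: f₂ = 9.2 N (well within μ_s(m_A+m_B)g = 46.6 N).

f ≈ 9.2 N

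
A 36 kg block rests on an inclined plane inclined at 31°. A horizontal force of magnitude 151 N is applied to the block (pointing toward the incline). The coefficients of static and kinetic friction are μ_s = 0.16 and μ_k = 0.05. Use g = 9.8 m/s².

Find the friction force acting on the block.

f ≈ 52.3 N (up the incline)

The horizontal push has a component P sin θ into the surface, so N = m g cos θ + P sin θ = 302.4 + 77.77 = 380.2 N.
Parallel to the incline: P cos θ − m g sin θ = 129.4 − 181.7 = -52.27 N; the friction needed to balance this is 52.27 N acting up the slope.
Maximum static friction: μ_s N = 0.16 × 380.2 = 60.83 N.
|f_req| = 52.27 ≤ 60.83 N → the block is in equilibrium; friction equals the required value.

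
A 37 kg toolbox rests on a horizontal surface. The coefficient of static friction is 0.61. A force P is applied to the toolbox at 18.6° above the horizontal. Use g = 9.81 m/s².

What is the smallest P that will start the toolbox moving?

P ≈ 194 N

N = m g − P sin α (the pull lifts the toolbox).
At impending slip, P cos α = μ_s N = μ_s (m g − P sin α).
Solving: P (cos α + μ_s sin α) = μ_s m g → P = 0.61×363/(cos 18.6° + 0.61 sin 18.6°) = 221/1.142 = 194 N.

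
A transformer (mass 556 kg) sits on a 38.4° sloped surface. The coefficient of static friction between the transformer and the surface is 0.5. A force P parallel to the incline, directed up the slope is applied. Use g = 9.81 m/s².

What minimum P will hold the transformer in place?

The transformer tends to slide down (tan θ > μ_s), so at the point of impending slip friction acts up-slope at its limit: f = μ_s N.
P is parallel to the surface, so N = m g cos θ = 4270 N.
Along the incline: P + μ_s N = m g sin θ, so P = 3390 − 0.5×4270 = 1250 N.

P_min ≈ 1250 N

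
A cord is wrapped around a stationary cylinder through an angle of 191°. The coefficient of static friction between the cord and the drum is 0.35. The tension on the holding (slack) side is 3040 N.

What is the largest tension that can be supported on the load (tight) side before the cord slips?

At impending slip the capstan equation gives T₂/T₁ = e^{μβ} with β in radians.
β = 191° × π/180 = 3.334 rad.
e^{μβ} = e^{0.35×3.334} = 3.212.
T₂ = T₁ · e^{μβ} = 3040 × 3.212 = 9760 N.

T_max ≈ 9760 N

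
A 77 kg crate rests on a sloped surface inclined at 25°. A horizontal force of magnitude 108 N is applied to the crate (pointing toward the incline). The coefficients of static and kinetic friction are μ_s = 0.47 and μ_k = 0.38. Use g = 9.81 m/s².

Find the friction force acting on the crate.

f ≈ 221 N (up the incline)

Resolve perpendicular to the incline: N = m g cos θ + P sin θ = 77×9.81×cos 25° + 108×sin 25° = 730.2 N.
Along the incline, the net driving force (taking up-slope positive) is P cos θ − m g sin θ = 97.88 − 319.2 = -221.4 N, so equilibrium requires friction f = 221.4 N (up-slope).
Maximum static friction: μ_s N = 0.47 × 730.2 = 343.2 N.
Since 221.4 N is within the 343.2 N limit, the crate stays put and friction is exactly 221 N.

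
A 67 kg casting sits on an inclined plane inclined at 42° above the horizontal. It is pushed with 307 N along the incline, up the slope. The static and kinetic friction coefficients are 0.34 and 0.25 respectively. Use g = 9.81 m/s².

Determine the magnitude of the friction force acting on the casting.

f ≈ 133 N (up the incline)

Perpendicular to the surface, N = m g cos θ = 67·9.81·cos 42° = 488.4 N.
Parallel to the incline, ΣF = 0 gives f = m g sin θ − P = 439.8 − 307 = 132.8 N (up-slope positive).
The static-friction ceiling is μ_s N = 0.34 × 488.4 = 166.1 N.
Since |132.8| ≤ 166.1 N, the casting remains in static equilibrium and friction takes exactly the required value.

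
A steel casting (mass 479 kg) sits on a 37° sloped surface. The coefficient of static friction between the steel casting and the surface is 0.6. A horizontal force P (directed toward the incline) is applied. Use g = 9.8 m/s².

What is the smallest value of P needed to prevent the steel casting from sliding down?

P_min ≈ 496 N

The steel casting tends to slide down (tan θ > μ_s), so at the point of impending slip friction acts up-slope at its limit: f = μ_s N.
Perpendicular to the incline: N = m g cos θ + P sin θ.
Along the incline: P cos θ + μ_s N = m g sin θ, i.e. P cos θ + μ_s (m g cos θ + P sin θ) = m g sin θ.
Solving, P (cos θ + μ_s sin θ) = m g (sin θ − μ_s cos θ), so P = 4690×0.1226/1.16 = 496 N.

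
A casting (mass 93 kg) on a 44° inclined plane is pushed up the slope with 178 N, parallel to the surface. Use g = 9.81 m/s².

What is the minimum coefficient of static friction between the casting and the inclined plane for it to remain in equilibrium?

μ_s,min ≈ 0.694

N = m g cos θ = 656.3 N.
Friction must make up the shortfall along the incline: f = m g sin θ − P = 633.8 − 178 = 455.8 N.
At the threshold f = μ_s N, so μ_s,min = 455.8/656.3 = 0.694.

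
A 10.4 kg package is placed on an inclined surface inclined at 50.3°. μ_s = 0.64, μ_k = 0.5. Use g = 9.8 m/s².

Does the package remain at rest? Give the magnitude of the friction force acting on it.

f ≈ 32.6 N

N = m g cos θ = 65.1 N.
Down-slope weight component: m g sin θ = 78.4 N.
μ_s N = 41.7 N.
78.4 > 41.7 N, so it slides; kinetic friction f = μ_k N = 0.5×65.1 = 32.6 N.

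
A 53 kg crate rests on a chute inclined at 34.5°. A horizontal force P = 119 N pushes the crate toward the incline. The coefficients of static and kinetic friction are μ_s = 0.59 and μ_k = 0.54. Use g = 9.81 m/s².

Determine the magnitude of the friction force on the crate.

Normal direction: N = m g cos θ + P sin θ = 495.9 N.
Along the incline, the net driving force (taking up-slope positive) is P cos θ − m g sin θ = 98.07 − 294.5 = -196.4 N, so equilibrium requires friction f = 196.4 N (up-slope).
Maximum static friction: μ_s N = 0.59 × 495.9 = 292.6 N.
|f_req| = 196.4 ≤ 292.6 N → the crate is in equilibrium; friction equals the required value.

f ≈ 196 N (up the incline)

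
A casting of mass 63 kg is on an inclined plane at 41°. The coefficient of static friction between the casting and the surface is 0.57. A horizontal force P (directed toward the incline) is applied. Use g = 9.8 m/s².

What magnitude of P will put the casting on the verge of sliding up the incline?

P ≈ 1760 N

At impending motion up the slope, friction acts down-slope at its limit: f = μ_s N.
Perpendicular to the incline: N = m g cos θ + P sin θ.
Along the incline: P cos θ = m g sin θ + μ_s N = m g sin θ + μ_s (m g cos θ + P sin θ).
Solving, P (cos θ − μ_s sin θ) = m g (sin θ + μ_s cos θ), so P = 63×9.8×(sin 41° + 0.57 cos 41°)/(cos 41° − 0.57 sin 41°) = 617×1.086/0.3808 = 1760 N.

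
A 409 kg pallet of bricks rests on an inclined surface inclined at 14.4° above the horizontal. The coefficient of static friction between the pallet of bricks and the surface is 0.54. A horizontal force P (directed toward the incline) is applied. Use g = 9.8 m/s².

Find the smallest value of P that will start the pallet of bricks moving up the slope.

P ≈ 3710 N

At impending motion up the slope, friction acts down-slope at its limit: f = μ_s N.
Perpendicular to the incline: N = m g cos θ + P sin θ.
Along the incline: P cos θ = m g sin θ + μ_s N = m g sin θ + μ_s (m g cos θ + P sin θ).
Solving, P (cos θ − μ_s sin θ) = m g (sin θ + μ_s cos θ), so P = 409×9.8×(sin 14.4° + 0.54 cos 14.4°)/(cos 14.4° − 0.54 sin 14.4°) = 4010×0.7717/0.8343 = 3710 N.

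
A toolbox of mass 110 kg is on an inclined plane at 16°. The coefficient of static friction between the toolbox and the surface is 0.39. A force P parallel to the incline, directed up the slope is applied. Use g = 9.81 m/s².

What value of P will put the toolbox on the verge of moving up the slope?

At impending motion up the slope, friction acts down-slope at its limit: f = μ_s N.
P is parallel to the surface, so N = m g cos θ = 1040 N.
Along the incline: P = m g sin θ + μ_s N = 297 + 0.39×1040 = 702 N.

P ≈ 702 N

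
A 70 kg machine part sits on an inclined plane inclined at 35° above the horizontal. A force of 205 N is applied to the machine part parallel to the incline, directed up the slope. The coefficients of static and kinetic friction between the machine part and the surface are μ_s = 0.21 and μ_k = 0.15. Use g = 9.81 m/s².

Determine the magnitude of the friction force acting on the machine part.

Perpendicular to the surface, N = m g cos θ = 70·9.81·cos 35° = 562.5 N.
The friction needed for equilibrium is m g sin θ − P = 393.9 − 205 = 188.9 N, measured positive up-slope.
Maximum static friction available: μ_s N = 0.21 × 562.5 = 118.1 N.
|188.9| exceeds 118.1 N, so the machine part slips down-slope; friction is kinetic, f = μ_k N = 0.15×562.5 = 84.4 N.

f ≈ 84.4 N (up the incline)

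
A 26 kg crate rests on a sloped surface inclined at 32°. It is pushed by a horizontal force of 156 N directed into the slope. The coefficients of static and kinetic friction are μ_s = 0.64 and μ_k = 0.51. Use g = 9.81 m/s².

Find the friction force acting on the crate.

f ≈ 2.87 N (up the incline)

Normal direction: N = m g cos θ + P sin θ = 299 N.
Parallel to the incline: P cos θ − m g sin θ = 132.3 − 135.2 = -2.866 N; the friction needed to balance this is 2.866 N acting up the slope.
The limit of static friction is μ_s N = 191.3 N.
Since 2.866 N is within the 191.3 N limit, the crate stays put and friction is exactly 2.87 N.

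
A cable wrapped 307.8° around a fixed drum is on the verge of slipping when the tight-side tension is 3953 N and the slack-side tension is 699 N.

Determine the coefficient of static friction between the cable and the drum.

μ ≈ 0.323

T₂/T₁ = e^{μβ} → μ = ln(T₂/T₁)/β.
β = 307.8° = 5.372 rad.
μ = ln(3953/699)/5.372 = ln(5.655)/5.372 = 0.323.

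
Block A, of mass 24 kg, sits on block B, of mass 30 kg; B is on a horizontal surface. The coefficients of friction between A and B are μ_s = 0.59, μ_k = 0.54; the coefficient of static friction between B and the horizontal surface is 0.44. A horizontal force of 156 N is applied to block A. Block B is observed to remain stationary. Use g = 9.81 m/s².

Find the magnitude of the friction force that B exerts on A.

f ≈ 127 N

Between the blocks, N₁ = m_A g = 235.4 N.
So the A–B interface can sustain at most μ_s N₁ = 138.9 N of static friction.
Since P = 156 N > 138.9 N, A slides on B; the A–B friction is kinetic: f₁ = μ_k N₁ = 0.54×235.4 = 127 N.
By Newton's third law B feels 127 N forward from A. With B stationary, the floor's static friction on B balances it: f₂ = 127 N (well within μ_s(m_A+m_B)g = 233.1 N).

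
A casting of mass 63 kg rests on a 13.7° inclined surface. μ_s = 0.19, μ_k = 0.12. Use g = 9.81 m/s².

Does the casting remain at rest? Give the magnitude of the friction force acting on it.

f ≈ 72.1 N

N = m g cos θ = 600 N.
Down-slope weight component: m g sin θ = 146 N.
μ_s N = 114 N.
146 > 114 N, so it slides; kinetic friction f = μ_k N = 0.12×600 = 72.1 N.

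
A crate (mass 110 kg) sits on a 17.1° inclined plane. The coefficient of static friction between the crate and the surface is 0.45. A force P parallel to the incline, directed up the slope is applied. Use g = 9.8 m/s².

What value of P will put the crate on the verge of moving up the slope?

At impending motion up the slope, friction acts down-slope at its limit: f = μ_s N.
P is parallel to the surface, so N = m g cos θ = 1030 N.
Along the incline: P = m g sin θ + μ_s N = 317 + 0.45×1030 = 781 N.

P ≈ 781 N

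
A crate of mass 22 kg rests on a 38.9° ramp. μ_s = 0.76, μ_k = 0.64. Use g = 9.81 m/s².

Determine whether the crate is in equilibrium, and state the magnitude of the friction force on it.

N = m g cos θ = 168 N.
Down-slope weight component: m g sin θ = 136 N.
μ_s N = 128 N.
136 > 128 N, so it slides; kinetic friction f = μ_k N = 0.64×168 = 107 N.

f ≈ 107 N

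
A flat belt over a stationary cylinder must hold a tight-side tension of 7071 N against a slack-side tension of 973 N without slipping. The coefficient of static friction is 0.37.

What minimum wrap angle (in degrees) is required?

β_min ≈ 307°

T₂/T₁ = e^{μβ} → β = ln(T₂/T₁)/μ.
β = ln(7071/973)/0.37 = 1.983/0.37 = 5.36 rad.
In degrees: β = 5.36 × 180/π = 307°.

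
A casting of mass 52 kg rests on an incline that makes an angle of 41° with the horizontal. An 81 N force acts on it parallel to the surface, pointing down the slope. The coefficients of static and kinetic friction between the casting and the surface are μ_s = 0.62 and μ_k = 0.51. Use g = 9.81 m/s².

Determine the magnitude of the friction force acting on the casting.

f ≈ 196 N (up the incline)

Perpendicular to the surface, N = m g cos θ = 52·9.81·cos 41° = 385 N.
Parallel to the incline, ΣF = 0 gives f = m g sin θ + P = 334.7 + 81 = 415.7 N (up-slope positive).
Static friction can supply at most μ_s N = 238.7 N.
|415.7| exceeds 238.7 N, so the casting slips down-slope; friction is kinetic, f = μ_k N = 0.51×385 = 196 N.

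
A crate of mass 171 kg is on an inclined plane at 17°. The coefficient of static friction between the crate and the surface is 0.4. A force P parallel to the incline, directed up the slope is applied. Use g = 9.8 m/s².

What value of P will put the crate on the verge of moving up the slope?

At impending motion up the slope, friction acts down-slope at its limit: f = μ_s N.
P is parallel to the surface, so N = m g cos θ = 1600 N.
Along the incline: P = m g sin θ + μ_s N = 490 + 0.4×1600 = 1130 N.

P ≈ 1130 N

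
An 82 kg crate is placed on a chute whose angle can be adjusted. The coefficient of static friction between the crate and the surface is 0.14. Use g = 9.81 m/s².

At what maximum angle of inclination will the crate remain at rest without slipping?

At the slip threshold, m g sin θ = μ_s · m g cos θ, so tan θ = μ_s.
θ_max = arctan(0.14) = 7.97°.

θ_max ≈ 7.97°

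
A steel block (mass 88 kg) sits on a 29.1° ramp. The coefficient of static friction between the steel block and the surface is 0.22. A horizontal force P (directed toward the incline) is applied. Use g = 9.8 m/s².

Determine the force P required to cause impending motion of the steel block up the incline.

At impending motion up the slope, friction acts down-slope at its limit: f = μ_s N.
Perpendicular to the incline: N = m g cos θ + P sin θ.
Along the incline: P cos θ = m g sin θ + μ_s N = m g sin θ + μ_s (m g cos θ + P sin θ).
Solving, P (cos θ − μ_s sin θ) = m g (sin θ + μ_s cos θ), so P = 88×9.8×(sin 29.1° + 0.22 cos 29.1°)/(cos 29.1° − 0.22 sin 29.1°) = 862×0.6786/0.7668 = 763 N.

P ≈ 763 N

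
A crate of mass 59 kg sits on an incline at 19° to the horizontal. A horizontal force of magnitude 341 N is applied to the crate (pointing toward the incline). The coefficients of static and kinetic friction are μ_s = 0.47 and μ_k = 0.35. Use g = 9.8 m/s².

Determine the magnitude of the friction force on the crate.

f ≈ 134 N (down the incline)

The horizontal push has a component P sin θ into the surface, so N = m g cos θ + P sin θ = 546.7 + 111 = 657.7 N.
Parallel to the incline: P cos θ − m g sin θ = 322.4 − 188.2 = 134.2 N; the friction needed to balance this is 134.2 N acting down the slope.
The limit of static friction is μ_s N = 309.1 N.
|f_req| = 134.2 ≤ 309.1 N → the crate is in equilibrium; friction equals the required value.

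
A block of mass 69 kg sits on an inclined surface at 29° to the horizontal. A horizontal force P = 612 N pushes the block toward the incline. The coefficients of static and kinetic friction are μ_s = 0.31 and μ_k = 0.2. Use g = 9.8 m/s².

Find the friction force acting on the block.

The horizontal push has a component P sin θ into the surface, so N = m g cos θ + P sin θ = 591.4 + 296.7 = 888.1 N.
Along the incline, the net driving force (taking up-slope positive) is P cos θ − m g sin θ = 535.3 − 327.8 = 207.4 N, so equilibrium requires friction f = -207.4 N (down-slope).
Maximum static friction: μ_s N = 0.31 × 888.1 = 275.3 N.
|f_req| = 207.4 ≤ 275.3 N → the block is in equilibrium; friction equals the required value.

f ≈ 207 N (down the incline)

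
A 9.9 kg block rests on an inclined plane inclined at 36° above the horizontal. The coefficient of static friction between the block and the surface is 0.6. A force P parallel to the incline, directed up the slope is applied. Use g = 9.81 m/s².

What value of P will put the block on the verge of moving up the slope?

P ≈ 104 N

At impending motion up the slope, friction acts down-slope at its limit: f = μ_s N.
P is parallel to the surface, so N = m g cos θ = 78.6 N.
Along the incline: P = m g sin θ + μ_s N = 57.1 + 0.6×78.6 = 104 N.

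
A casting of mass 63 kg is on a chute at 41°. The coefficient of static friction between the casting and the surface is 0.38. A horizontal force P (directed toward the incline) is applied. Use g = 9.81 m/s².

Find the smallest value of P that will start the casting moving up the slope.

At impending motion up the slope, friction acts down-slope at its limit: f = μ_s N.
Perpendicular to the incline: N = m g cos θ + P sin θ.
Along the incline: P cos θ = m g sin θ + μ_s N = m g sin θ + μ_s (m g cos θ + P sin θ).
Solving, P (cos θ − μ_s sin θ) = m g (sin θ + μ_s cos θ), so P = 63×9.81×(sin 41° + 0.38 cos 41°)/(cos 41° − 0.38 sin 41°) = 618×0.9428/0.5054 = 1150 N.

P ≈ 1150 N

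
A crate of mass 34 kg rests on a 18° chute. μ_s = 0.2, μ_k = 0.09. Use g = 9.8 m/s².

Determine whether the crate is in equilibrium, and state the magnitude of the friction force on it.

f ≈ 28.5 N

N = m g cos θ = 317 N.
Down-slope weight component: m g sin θ = 103 N.
μ_s N = 63.4 N.
103 > 63.4 N, so it slides; kinetic friction f = μ_k N = 0.09×317 = 28.5 N.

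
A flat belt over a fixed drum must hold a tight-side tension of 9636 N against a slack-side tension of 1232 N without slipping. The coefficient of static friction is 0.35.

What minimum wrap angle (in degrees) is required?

T₂/T₁ = e^{μβ} → β = ln(T₂/T₁)/μ.
β = ln(9636/1232)/0.35 = 2.057/0.35 = 5.877 rad.
In degrees: β = 5.877 × 180/π = 337°.

β_min ≈ 337°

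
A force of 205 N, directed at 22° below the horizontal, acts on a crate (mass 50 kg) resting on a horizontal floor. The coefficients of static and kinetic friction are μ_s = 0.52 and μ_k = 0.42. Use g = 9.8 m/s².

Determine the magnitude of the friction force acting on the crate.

f ≈ 190 N

N = m g + P sin α = 490 + 205×sin 22° = 566.8 N.
Horizontally, friction must balance P cos α = 190.1 N.
μ_s N = 0.52 × 566.8 = 294.7 N.
190.1 ≤ 294.7 N → static; friction equals the required 190 N.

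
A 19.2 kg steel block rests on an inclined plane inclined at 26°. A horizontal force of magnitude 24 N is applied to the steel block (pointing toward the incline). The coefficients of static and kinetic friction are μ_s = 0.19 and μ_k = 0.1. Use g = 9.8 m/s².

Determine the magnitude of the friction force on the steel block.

The horizontal push has a component P sin θ into the surface, so N = m g cos θ + P sin θ = 169.1 + 10.52 = 179.6 N.
Along the incline, the net driving force (taking up-slope positive) is P cos θ − m g sin θ = 21.57 − 82.48 = -60.91 N, so equilibrium requires friction f = 60.91 N (up-slope).
The limit of static friction is μ_s N = 34.13 N.
|f_req| = 60.91 > 34.13 N → the steel block slides down the incline; f = μ_k N = 0.1 × 179.6 = 18 N.

f ≈ 18 N (up the incline)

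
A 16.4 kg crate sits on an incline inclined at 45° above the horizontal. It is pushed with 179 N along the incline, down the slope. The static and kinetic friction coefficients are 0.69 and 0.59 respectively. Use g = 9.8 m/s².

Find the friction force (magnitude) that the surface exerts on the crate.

Normal force: N = m g cos θ = 16.4 × 9.8 × cos 45° = 113.6 N.
Parallel to the incline, ΣF = 0 gives f = m g sin θ + P = 113.6 + 179 = 292.6 N (up-slope positive).
Maximum static friction available: μ_s N = 0.69 × 113.6 = 78.42 N.
|292.6| exceeds 78.42 N, so the crate slips down-slope; friction is kinetic, f = μ_k N = 0.59×113.6 = 67.1 N.

f ≈ 67.1 N (up the incline)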